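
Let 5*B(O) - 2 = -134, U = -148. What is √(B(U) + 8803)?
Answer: √219415/5 ≈ 93.683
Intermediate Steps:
B(O) = -132/5 (B(O) = ⅖ + (⅕)*(-134) = ⅖ - 134/5 = -132/5)
√(B(U) + 8803) = √(-132/5 + 8803) = √(43883/5) = √219415/5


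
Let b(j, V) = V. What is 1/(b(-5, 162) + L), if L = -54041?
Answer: -1/53879 ≈ -1.8560e-5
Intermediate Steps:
1/(b(-5, 162) + L) = 1/(162 - 54041) = 1/(-53879) = -1/53879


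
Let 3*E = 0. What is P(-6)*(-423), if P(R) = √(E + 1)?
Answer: -423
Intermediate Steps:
E = 0 (E = (⅓)*0 = 0)
P(R) = 1 (P(R) = √(0 + 1) = √1 = 1)
P(-6)*(-423) = 1*(-423) = -423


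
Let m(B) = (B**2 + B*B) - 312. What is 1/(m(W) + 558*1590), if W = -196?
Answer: 1/963740 ≈ 1.0376e-6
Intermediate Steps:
m(B) = -312 + 2*B**2 (m(B) = (B**2 + B**2) - 312 = 2*B**2 - 312 = -312 + 2*B**2)
1/(m(W) + 558*1590) = 1/((-312 + 2*(-196)**2) + 558*1590) = 1/((-312 + 2*38416) + 887220) = 1/((-312 + 76832) + 887220) = 1/(76520 + 887220) = 1/963740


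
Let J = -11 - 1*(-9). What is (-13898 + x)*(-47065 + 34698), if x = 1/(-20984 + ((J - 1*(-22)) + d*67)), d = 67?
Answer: 2831666437217/16475 ≈ 1.7188e+8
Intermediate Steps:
J = -2 (J = -11 + 9 = -2)
x = -1/16475 (x = 1/(-20984 + ((-2 - 1*(-22)) + 67*67)) = 1/(-20984 + ((-2 + 22) + 4489)) = 1/(-20984 + (20 + 4489)) = 1/(-20984 + 4509) = 1/(-16475) = -1/16475 ≈ -6.0698e-5)
(-13898 + x)*(-47065 + 34698) = (-13898 - 1/16475)*(-47065 + 34698) = -228969551/16475*(-12367) = 2831666437217/16475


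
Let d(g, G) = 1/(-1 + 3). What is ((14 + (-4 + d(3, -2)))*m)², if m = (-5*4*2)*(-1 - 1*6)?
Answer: 8643600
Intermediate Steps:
m = 280 (m = (-20*2)*(-1 - 6) = -40*(-7) = 280)
d(g, G) = ½ (d(g, G) = 1/2 = ½)
((14 + (-4 + d(3, -2)))*m)² = ((14 + (-4 + ½))*280)² = ((14 - 7/2)*280)² = ((21/2)*280)² = 2940² = 8643600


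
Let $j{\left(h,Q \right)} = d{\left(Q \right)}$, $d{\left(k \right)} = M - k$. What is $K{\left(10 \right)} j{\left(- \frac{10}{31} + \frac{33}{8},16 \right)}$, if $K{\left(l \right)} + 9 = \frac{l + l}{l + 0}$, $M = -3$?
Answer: $133$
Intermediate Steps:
$d{\left(k \right)} = -3 - k$
$K{\left(l \right)} = -7$ ($K{\left(l \right)} = -9 + \frac{l + l}{l + 0} = -9 + \frac{2 l}{l} = -9 + 2 = -7$)
$j{\left(h,Q \right)} = -3 - Q$
$K{\left(10 \right)} j{\left(- \frac{10}{31} + \frac{33}{8},16 \right)} = - 7 \left(-3 - 16\right) = \left(-7\right) \left(-19\right) = 133$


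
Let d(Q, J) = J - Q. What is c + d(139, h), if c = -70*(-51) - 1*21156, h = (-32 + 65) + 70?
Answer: -17622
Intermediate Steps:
h = 103 (h = 33 + 70 = 103)
c = -17586 (c = 3570 - 21156 = -17586)
c + d(139, h) = -17586 + (103 - 1*139) = -17586 + (103 - 139) = -17586 - 36 = -17622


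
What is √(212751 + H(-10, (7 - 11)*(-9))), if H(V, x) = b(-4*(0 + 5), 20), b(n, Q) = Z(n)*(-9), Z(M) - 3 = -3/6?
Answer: 3*√94546/2 ≈ 461.23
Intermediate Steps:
Z(M) = 5/2 (Z(M) = 3 - 3/6 = 3 - 3*⅙ = 3 - ½ = 5/2)
b(n, Q) = -45/2 (b(n, Q) = (5/2)*(-9) = -45/2)
H(V, x) = -45/2
√(212751 + H(-10, (7 - 11)*(-9))) = √(212751 - 45/2) = √(425457/2) = 3*√94546/2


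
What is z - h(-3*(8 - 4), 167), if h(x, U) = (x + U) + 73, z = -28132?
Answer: -28360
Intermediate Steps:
h(x, U) = 73 + U + x (h(x, U) = (U + x) + 73 = 73 + U + x)
z - h(-3*(8 - 4), 167) = -28132 - (73 + 167 - 3*(8 - 4)) = -28132 - (73 + 167 - 3*4) = -28132 - (73 + 167 - 12) = -28132 - 1*228 = -28132 - 228 = -28360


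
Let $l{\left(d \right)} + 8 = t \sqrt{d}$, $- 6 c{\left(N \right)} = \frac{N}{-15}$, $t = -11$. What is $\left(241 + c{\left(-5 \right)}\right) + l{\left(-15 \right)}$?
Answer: $\frac{4193}{18} - 11 i \sqrt{15} \approx 232.94 - 42.603 i$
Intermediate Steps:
$c{\left(N \right)} = \frac{N}{90}$ ($c{\left(N \right)} = - \frac{N \frac{1}{-15}}{6} = - \frac{N \left(- \frac{1}{15}\right)}{6} = - \frac{\left(- \frac{1}{15}\right) N}{6} = \frac{N}{90}$)
$l{\left(d \right)} = -8 - 11 \sqrt{d}$
$\left(241 + c{\left(-5 \right)}\right) + l{\left(-15 \right)} = \left(241 + \frac{1}{90} \left(-5\right)\right) - \left(8 + 11 \sqrt{-15}\right) = \left(241 - \frac{1}{18}\right) - \left(8 + 11 i \sqrt{15}\right) = \frac{4337}{18} - \left(8 + 11 i \sqrt{15}\right) = \frac{4193}{18} - 11 i \sqrt{15}$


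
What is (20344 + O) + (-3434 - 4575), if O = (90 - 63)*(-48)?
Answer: 11039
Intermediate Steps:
O = -1296 (O = 27*(-48) = -1296)
(20344 + O) + (-3434 - 4575) = (20344 - 1296) + (-3434 - 4575) = 19048 - 8009 = 11039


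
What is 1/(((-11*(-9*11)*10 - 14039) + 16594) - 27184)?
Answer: -1/13739 ≈ -7.2786e-5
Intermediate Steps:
1/(((-11*(-9*11)*10 - 14039) + 16594) - 27184) = 1/(((-(-1089)*10 - 14039) + 16594) - 27184) = 1/(((-11*(-990) - 14039) + 16594) - 27184) = 1/(((10890 - 14039) + 16594) - 27184) = 1/((-3149 + 16594) - 27184) = 1/(13445 - 27184) = 1/(-13739) = -1/13739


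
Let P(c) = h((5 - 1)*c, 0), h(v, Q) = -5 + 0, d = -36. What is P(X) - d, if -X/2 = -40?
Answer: 31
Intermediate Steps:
X = 80 (X = -2*(-40) = 80)
h(v, Q) = -5
P(c) = -5
P(X) - d = -5 - 1*(-36) = -5 + 36 = 31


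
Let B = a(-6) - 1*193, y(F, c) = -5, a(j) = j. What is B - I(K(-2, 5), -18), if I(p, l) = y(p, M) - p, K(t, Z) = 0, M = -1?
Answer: -194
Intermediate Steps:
B = -199 (B = -6 - 1*193 = -6 - 193 = -199)
I(p, l) = -5 - p
B - I(K(-2, 5), -18) = -199 - (-5 - 1*0) = -199 - (-5 + 0) = -199 - 1*(-5) = -199 + 5 = -194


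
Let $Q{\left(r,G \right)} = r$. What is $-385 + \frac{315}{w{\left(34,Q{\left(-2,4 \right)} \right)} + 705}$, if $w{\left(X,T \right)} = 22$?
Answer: $- \frac{279580}{727} \approx -384.57$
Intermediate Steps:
$-385 + \frac{315}{w{\left(34,Q{\left(-2,4 \right)} \right)} + 705} = -385 + \frac{315}{22 + 705} = -385 + \frac{315}{727} = - \frac{279580}{727}$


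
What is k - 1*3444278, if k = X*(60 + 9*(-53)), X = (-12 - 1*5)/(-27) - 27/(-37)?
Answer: -1147133336/333 ≈ -3.4448e+6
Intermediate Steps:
X = 1358/999 (X = (-12 - 5)*(-1/27) - 27*(-1/37) = -17*(-1/27) + 27/37 = 17/27 + 27/37 = 1358/999 ≈ 1.3594)
k = -188762/333 (k = 1358*(60 + 9*(-53))/999 = 1358*(60 - 477)/999 = (1358/999)*(-417) = -188762/333 ≈ -566.85)
k - 1*3444278 = -188762/333 - 1*3444278 = -188762/333 - 3444278 = -1147133336/333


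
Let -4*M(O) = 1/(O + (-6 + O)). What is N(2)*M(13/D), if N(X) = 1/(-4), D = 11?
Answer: -11/640 ≈ -0.017188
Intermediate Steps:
N(X) = -¼
M(O) = -1/(4*(-6 + 2*O)) (M(O) = -1/(4*(O + (-6 + O))) = -1/(4*(-6 + 2*O)))
N(2)*M(13/D) = -(-1)/(4*(-24 + 8*(13/11))) = -(-1)/(4*(-24 + 104/11)) = -(-1)/(4*(-160/11)) = -(-1)*(-11)/(4*160) = -¼*11/160 = -11/640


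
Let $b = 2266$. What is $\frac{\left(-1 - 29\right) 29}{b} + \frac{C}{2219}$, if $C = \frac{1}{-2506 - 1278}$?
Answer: $- \frac{332051263}{864859688} \approx -0.38394$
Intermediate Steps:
$C = - \frac{1}{3784}$ ($C = \frac{1}{-3784} = - \frac{1}{3784} \approx -0.00026427$)
$\frac{\left(-1 - 29\right) 29}{b} + \frac{C}{2219} = \frac{\left(-1 - 29\right) 29}{2266} - \frac{1}{3784 \cdot 2219} = \left(-30\right) 29 \cdot \frac{1}{2266} - \frac{1}{8396696} = \left(-870\right) \frac{1}{2266} - \frac{1}{8396696} = - \frac{435}{1133} - \frac{1}{8396696} = - \frac{332051263}{864859688}$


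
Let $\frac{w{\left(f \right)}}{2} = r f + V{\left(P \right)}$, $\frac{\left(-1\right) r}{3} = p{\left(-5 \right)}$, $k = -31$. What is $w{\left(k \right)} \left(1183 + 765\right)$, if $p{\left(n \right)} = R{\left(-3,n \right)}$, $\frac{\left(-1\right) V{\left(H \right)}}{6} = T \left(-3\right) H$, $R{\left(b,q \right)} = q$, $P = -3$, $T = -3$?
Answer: $-1180488$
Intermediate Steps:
$V{\left(H \right)} = - 54 H$ ($V{\left(H \right)} = - 6 \left(-3\right) \left(-3\right) H = - 6 \cdot 9 H = - 54 H$)
$p{\left(n \right)} = n$
$r = 15$ ($r = \left(-3\right) \left(-5\right) = 15$)
$w{\left(f \right)} = 324 + 30 f$ ($w{\left(f \right)} = 2 \left(15 f - -162\right) = 2 \left(15 f + 162\right) = 2 \left(162 + 15 f\right) = 324 + 30 f$)
$w{\left(k \right)} \left(1183 + 765\right) = \left(324 + 30 \left(-31\right)\right) \left(1183 + 765\right) = \left(324 - 930\right) 1948 = \left(-606\right) 1948 = -1180488$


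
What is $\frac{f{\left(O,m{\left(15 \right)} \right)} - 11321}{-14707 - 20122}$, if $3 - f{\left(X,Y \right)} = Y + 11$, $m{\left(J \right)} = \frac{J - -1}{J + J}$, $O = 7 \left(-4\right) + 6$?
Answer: $\frac{169943}{522435} \approx 0.32529$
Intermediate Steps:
$O = -22$ ($O = -28 + 6 = -22$)
$m{\left(J \right)} = \frac{1 + J}{2 J}$ ($m{\left(J \right)} = \frac{J + 1}{2 J} = \left(1 + J\right) \frac{1}{2 J} = \frac{1 + J}{2 J}$)
$f{\left(X,Y \right)} = -8 - Y$ ($f{\left(X,Y \right)} = 3 - \left(Y + 11\right) = 3 - \left(11 + Y\right) = -8 - Y$)
$\frac{f{\left(O,m{\left(15 \right)} \right)} - 11321}{-14707 - 20122} = \frac{\left(-8 - \frac{1 + 15}{2 \cdot 15}\right) - 11321}{-14707 - 20122} = \frac{\left(-8 - \frac{1}{2} \cdot \frac{1}{15} \cdot 16\right) - 11321}{-34829} = \left(\left(-8 - \frac{8}{15}\right) - 11321\right) \left(- \frac{1}{34829}\right) = \left(- \frac{128}{15} - 11321\right) \left(- \frac{1}{34829}\right) = \left(- \frac{169943}{15}\right) \left(- \frac{1}{34829}\right) = \frac{169943}{522435}$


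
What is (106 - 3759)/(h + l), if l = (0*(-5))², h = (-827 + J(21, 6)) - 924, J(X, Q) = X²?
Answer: 3653/1310 ≈ 2.7886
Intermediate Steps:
h = -1310 (h = (-827 + 21²) - 924 = (-827 + 441) - 924 = -386 - 924 = -1310)
l = 0 (l = 0² = 0)
(106 - 3759)/(h + l) = (106 - 3759)/(-1310 + 0) = -3653/(-1310) = -3653*(-1/1310) = 3653/1310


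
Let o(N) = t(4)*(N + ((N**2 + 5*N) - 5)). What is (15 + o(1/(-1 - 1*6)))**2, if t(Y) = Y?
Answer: 167281/2401 ≈ 69.671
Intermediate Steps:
o(N) = -20 + 4*N**2 + 24*N (o(N) = 4*(N + ((N**2 + 5*N) - 5)) = 4*(N + (-5 + N**2 + 5*N)) = 4*(-5 + N**2 + 6*N) = -20 + 4*N**2 + 24*N)
(15 + o(1/(-1 - 1*6)))**2 = (15 + (-20 + 4*(1/(-1 - 1*6))**2 + 24/(-1 - 1*6)))**2 = (15 + (-20 + 4*(1/(-1 - 6))**2 + 24/(-1 - 6)))**2 = (15 + (-20 + 4*(1/(-7))**2 + 24/(-7)))**2 = (15 + (-20 + 4*(-1/7)**2 + 24*(-1/7)))**2 = (15 + (-20 + 4*(1/49) - 24/7))**2 = (15 + (-20 + 4/49 - 24/7))**2 = (15 - 1144/49)**2 = (-409/49)**2 = 167281/2401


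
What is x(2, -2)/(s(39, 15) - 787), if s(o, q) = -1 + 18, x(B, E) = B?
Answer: -1/385 ≈ -0.0025974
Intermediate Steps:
s(o, q) = 17
x(2, -2)/(s(39, 15) - 787) = 2/(17 - 787) = 2/(-770) = -1/770*2 = -1/385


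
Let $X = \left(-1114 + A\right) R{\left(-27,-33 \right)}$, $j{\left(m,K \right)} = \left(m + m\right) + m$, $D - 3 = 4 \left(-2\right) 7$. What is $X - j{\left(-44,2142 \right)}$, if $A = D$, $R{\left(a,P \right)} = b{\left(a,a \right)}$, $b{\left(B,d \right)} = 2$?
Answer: $-2202$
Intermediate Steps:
$D = -53$ ($D = 3 + 4 \left(-2\right) 7 = 3 - 56 = -53$)
$j{\left(m,K \right)} = 3 m$ ($j{\left(m,K \right)} = 2 m + m = 3 m$)
$R{\left(a,P \right)} = 2$
$A = -53$
$X = -2334$ ($X = \left(-1114 - 53\right) 2 = \left(-1167\right) 2 = -2334$)
$X - j{\left(-44,2142 \right)} = -2334 - 3 \left(-44\right) = -2334 - -132 = -2334 + 132 = -2202$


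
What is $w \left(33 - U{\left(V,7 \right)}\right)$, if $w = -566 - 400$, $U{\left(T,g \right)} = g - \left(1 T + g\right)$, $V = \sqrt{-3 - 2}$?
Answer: $-31878 - 966 i \sqrt{5} \approx -31878.0 - 2160.0 i$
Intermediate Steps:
$V = i \sqrt{5}$ ($V = \sqrt{-5} = i \sqrt{5} \approx 2.2361 i$)
$U{\left(T,g \right)} = - T$ ($U{\left(T,g \right)} = g - \left(T + g\right) = - T$)
$w = -966$ ($w = -566 - 400 = -966$)
$w \left(33 - U{\left(V,7 \right)}\right) = - 966 \left(33 - - i \sqrt{5}\right) = - 966 \left(33 + i \sqrt{5}\right) = -31878 - 966 i \sqrt{5}$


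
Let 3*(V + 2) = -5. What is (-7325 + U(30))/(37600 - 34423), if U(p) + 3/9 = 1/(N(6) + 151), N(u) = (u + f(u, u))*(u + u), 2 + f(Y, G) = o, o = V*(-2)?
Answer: -6307109/2735397 ≈ -2.3057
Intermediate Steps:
V = -11/3 (V = -2 + (⅓)*(-5) = -2 - 5/3 = -11/3 ≈ -3.6667)
o = 22/3 (o = -11/3*(-2) = 22/3 ≈ 7.3333)
f(Y, G) = 16/3 (f(Y, G) = -2 + 22/3 = 16/3)
N(u) = 2*u*(16/3 + u) (N(u) = (u + 16/3)*(u + u) = (16/3 + u)*(2*u) = 2*u*(16/3 + u))
U(p) = -284/861 (U(p) = -⅓ + 1/((⅔)*6*(16 + 3*6) + 151) = -⅓ + 1/((⅔)*6*(16 + 18) + 151) = -⅓ + 1/((⅔)*6*34 + 151) = -⅓ + 1/(136 + 151) = -⅓ + 1/287 = -284/861)
(-7325 + U(30))/(37600 - 34423) = (-7325 - 284/861)/(37600 - 34423) = -6307109/861/3177 = -6307109/861*1/3177 = -6307109/2735397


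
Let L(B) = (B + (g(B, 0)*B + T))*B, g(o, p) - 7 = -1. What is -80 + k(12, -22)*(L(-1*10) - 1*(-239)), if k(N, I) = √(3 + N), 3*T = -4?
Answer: -80 + 2857*√15/3 ≈ 3608.4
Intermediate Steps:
g(o, p) = 6 (g(o, p) = 7 - 1 = 6)
T = -4/3 (T = (⅓)*(-4) = -4/3 ≈ -1.3333)
L(B) = B*(-4/3 + 7*B) (L(B) = (B + (6*B - 4/3))*B = (B + (-4/3 + 6*B))*B = (-4/3 + 7*B)*B = B*(-4/3 + 7*B))
-80 + k(12, -22)*(L(-1*10) - 1*(-239)) = -80 + √(3 + 12)*((-1*10)*(-4 + 21*(-1*10))/3 - 1*(-239)) = -80 + √15*((⅓)*(-10)*(-4 + 21*(-10)) + 239) = -80 + √15*((⅓)*(-10)*(-4 - 210) + 239) = -80 + √15*((⅓)*(-10)*(-214) + 239) = -80 + √15*(2140/3 + 239) = -80 + √15*(2857/3) = -80 + 2857*√15/3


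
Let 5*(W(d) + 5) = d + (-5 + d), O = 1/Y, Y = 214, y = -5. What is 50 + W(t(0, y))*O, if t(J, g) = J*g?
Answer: 5347/107 ≈ 49.972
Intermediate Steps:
O = 1/214 ≈ 0.0046729
W(d) = -6 + 2*d/5 (W(d) = -5 + (d + (-5 + d))/5 = -5 + (-5 + 2*d)/5 = -5 + (-1 + 2*d/5) = -6 + 2*d/5)
50 + W(t(0, y))*O = 50 + (-6 + 2*(0*(-5))/5)*(1/214) = 50 + (-6 + (2/5)*0)*(1/214) = 50 + (-6 + 0)*(1/214) = 50 - 6*1/214 = 50 - 3/107 = 5347/107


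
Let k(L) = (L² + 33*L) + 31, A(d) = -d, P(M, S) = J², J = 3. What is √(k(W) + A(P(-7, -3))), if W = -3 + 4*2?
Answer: 2*√53 ≈ 14.560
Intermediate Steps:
P(M, S) = 9 (P(M, S) = 3² = 9)
W = 5 (W = -3 + 8 = 5)
k(L) = 31 + L² + 33*L
√(k(W) + A(P(-7, -3))) = √((31 + 5² + 33*5) - 1*9) = √((31 + 25 + 165) - 9) = √(221 - 9) = √212 = 2*√53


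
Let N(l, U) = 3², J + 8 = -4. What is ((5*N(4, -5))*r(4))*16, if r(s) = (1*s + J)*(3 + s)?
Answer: -40320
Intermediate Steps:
J = -12 (J = -8 - 4 = -12)
N(l, U) = 9
r(s) = (-12 + s)*(3 + s) (r(s) = (1*s - 12)*(3 + s) = (s - 12)*(3 + s) = (-12 + s)*(3 + s))
((5*N(4, -5))*r(4))*16 = ((5*9)*(-36 + 4² - 9*4))*16 = (45*(-36 + 16 - 36))*16 = (45*(-56))*16 = -2520*16 = -40320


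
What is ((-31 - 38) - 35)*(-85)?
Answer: 8840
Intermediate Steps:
((-31 - 38) - 35)*(-85) = (-69 - 35)*(-85) = -104*(-85) = 8840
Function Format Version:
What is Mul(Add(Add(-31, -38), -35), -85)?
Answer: 8840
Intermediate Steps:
Mul(Add(Add(-31, -38), -35), -85) = Mul(Add(-69, -35), -85) = Mul(-104, -85) = 8840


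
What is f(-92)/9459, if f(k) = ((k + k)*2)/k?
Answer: 4/9459 ≈ 0.00042288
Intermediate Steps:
f(k) = 4 (f(k) = ((2*k)*2)/k = (4*k)/k = 4)
f(-92)/9459 = 4/9459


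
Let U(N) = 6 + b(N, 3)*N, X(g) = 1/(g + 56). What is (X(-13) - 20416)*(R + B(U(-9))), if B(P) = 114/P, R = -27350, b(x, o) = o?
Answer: 168104825856/301 ≈ 5.5849e+8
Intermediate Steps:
X(g) = 1/(56 + g)
U(N) = 6 + 3*N
(X(-13) - 20416)*(R + B(U(-9))) = (1/(56 - 13) - 20416)*(-27350 + 114/(6 + 3*(-9))) = (1/43 - 20416)*(-27350 + 114/(6 - 27)) = (1/43 - 20416)*(-27350 + 114/(-21)) = -877887*(-27350 + 114*(-1/21))/43 = -877887*(-27350 - 38/7)/43 = -877887/43*(-191488/7) = 168104825856/301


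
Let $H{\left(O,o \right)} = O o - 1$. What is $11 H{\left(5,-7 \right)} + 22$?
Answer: $-374$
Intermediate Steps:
$H{\left(O,o \right)} = -1 + O o$
$11 H{\left(5,-7 \right)} + 22 = 11 \left(-1 + 5 \left(-7\right)\right) + 22 = 11 \left(-1 - 35\right) + 22 = 11 \left(-36\right) + 22 = -396 + 22 = -374$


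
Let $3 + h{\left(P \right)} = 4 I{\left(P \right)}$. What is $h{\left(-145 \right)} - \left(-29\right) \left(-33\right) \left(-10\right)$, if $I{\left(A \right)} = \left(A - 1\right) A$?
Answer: $94247$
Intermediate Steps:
$I{\left(A \right)} = A \left(-1 + A\right)$ ($I{\left(A \right)} = \left(-1 + A\right) A = A \left(-1 + A\right)$)
$h{\left(P \right)} = -3 + 4 P \left(-1 + P\right)$
$h{\left(-145 \right)} - \left(-29\right) \left(-33\right) \left(-10\right) = \left(-3 + 4 \left(-145\right) \left(-1 - 145\right)\right) - \left(-29\right) \left(-33\right) \left(-10\right) = \left(-3 + 4 \left(-145\right) \left(-146\right)\right) - 957 \left(-10\right) = \left(-3 + 84680\right) - -9570 = 84677 + 9570 = 94247$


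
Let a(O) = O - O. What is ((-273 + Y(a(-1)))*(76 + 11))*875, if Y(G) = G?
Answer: -20782125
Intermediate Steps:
a(O) = 0
((-273 + Y(a(-1)))*(76 + 11))*875 = ((-273 + 0)*(76 + 11))*875 = -273*87*875 = -23751*875 = -20782125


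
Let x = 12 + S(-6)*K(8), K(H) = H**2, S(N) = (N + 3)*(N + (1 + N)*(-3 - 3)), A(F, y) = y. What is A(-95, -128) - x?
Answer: 4468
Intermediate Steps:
S(N) = (-6 - 5*N)*(3 + N) (S(N) = (3 + N)*(N + (1 + N)*(-6)) = (3 + N)*(N + (-6 - 6*N)) = (3 + N)*(-6 - 5*N) = (-6 - 5*N)*(3 + N))
x = -4596 (x = 12 + (-18 - 21*(-6) - 5*(-6)**2)*8**2 = 12 + (-18 + 126 - 5*36)*64 = 12 + (-18 + 126 - 180)*64 = 12 - 72*64 = 12 - 4608 = -4596)
A(-95, -128) - x = -128 - 1*(-4596) = -128 + 4596 = 4468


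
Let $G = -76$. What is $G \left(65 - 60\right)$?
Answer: $-380$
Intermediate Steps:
$G \left(65 - 60\right) = - 76 \left(65 - 60\right) = \left(-76\right) 5 = -380$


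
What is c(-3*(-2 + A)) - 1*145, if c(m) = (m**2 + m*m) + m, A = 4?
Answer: -79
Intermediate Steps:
c(m) = m + 2*m**2 (c(m) = (m**2 + m**2) + m = 2*m**2 + m = m + 2*m**2)
c(-3*(-2 + A)) - 1*145 = (-3*(-2 + 4))*(1 + 2*(-3*(-2 + 4))) - 1*145 = (-3*2)*(1 + 2*(-3*2)) - 145 = -6*(1 + 2*(-6)) - 145 = -6*(1 - 12) - 145 = -6*(-11) - 145 = 66 - 145 = -79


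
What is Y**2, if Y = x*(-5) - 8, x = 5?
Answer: 1089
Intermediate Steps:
Y = -33 (Y = 5*(-5) - 8 = -25 - 8 = -33)
Y**2 = (-33)**2 = 1089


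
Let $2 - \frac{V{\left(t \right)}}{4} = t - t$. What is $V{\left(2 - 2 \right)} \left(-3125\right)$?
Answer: $-25000$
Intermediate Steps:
$V{\left(t \right)} = 8$ ($V{\left(t \right)} = 8 - 4 \left(t - t\right) = 8 - 0 = 8 + 0 = 8$)
$V{\left(2 - 2 \right)} \left(-3125\right) = 8 \left(-3125\right) = -25000$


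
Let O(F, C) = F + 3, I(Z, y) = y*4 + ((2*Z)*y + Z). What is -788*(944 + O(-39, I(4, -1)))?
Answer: -715504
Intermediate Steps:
I(Z, y) = Z + 4*y + 2*Z*y (I(Z, y) = 4*y + (2*Z*y + Z) = 4*y + (Z + 2*Z*y) = Z + 4*y + 2*Z*y)
O(F, C) = 3 + F
-788*(944 + O(-39, I(4, -1))) = -788*(944 + (3 - 39)) = -788*(944 - 36) = -788*908 = -715504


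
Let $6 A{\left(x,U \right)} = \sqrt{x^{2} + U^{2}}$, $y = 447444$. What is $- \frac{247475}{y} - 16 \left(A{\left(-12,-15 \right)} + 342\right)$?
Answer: $- \frac{2448661043}{447444} - 8 \sqrt{41} \approx -5523.8$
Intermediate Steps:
$A{\left(x,U \right)} = \frac{\sqrt{U^{2} + x^{2}}}{6}$ ($A{\left(x,U \right)} = \frac{\sqrt{x^{2} + U^{2}}}{6} = \frac{\sqrt{U^{2} + x^{2}}}{6}$)
$- \frac{247475}{y} - 16 \left(A{\left(-12,-15 \right)} + 342\right) = - \frac{247475}{447444} - 16 \left(\frac{\sqrt{\left(-15\right)^{2} + \left(-12\right)^{2}}}{6} + 342\right) = \left(-247475\right) \frac{1}{447444} - 16 \left(\frac{\sqrt{225 + 144}}{6} + 342\right) = - \frac{247475}{447444} - 16 \left(\frac{\sqrt{369}}{6} + 342\right) = - \frac{247475}{447444} - 16 \left(\frac{3 \sqrt{41}}{6} + 342\right) = - \frac{247475}{447444} - 16 \left(\frac{\sqrt{41}}{2} + 342\right) = - \frac{247475}{447444} - 16 \left(342 + \frac{\sqrt{41}}{2}\right) = - \frac{247475}{447444} - \left(5472 + 8 \sqrt{41}\right) = - \frac{2448661043}{447444} - 8 \sqrt{41}$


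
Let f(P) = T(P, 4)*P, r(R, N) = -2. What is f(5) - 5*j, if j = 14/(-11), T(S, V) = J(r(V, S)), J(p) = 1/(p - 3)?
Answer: 59/11 ≈ 5.3636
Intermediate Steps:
J(p) = 1/(-3 + p)
T(S, V) = -⅕ (T(S, V) = 1/(-3 - 2) = 1/(-5) = -⅕)
j = -14/11 (j = 14*(-1/11) = -14/11 ≈ -1.2727)
f(P) = -P/5
f(5) - 5*j = -⅕*5 - 5*(-14/11) = -1 + 70/11 = 59/11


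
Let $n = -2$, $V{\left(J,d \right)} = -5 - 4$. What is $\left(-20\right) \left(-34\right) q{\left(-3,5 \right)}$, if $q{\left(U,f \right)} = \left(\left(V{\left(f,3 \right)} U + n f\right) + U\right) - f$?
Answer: $6120$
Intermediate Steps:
$V{\left(J,d \right)} = -9$
$q{\left(U,f \right)} = - 8 U - 3 f$ ($q{\left(U,f \right)} = \left(\left(- 9 U - 2 f\right) + U\right) - f = \left(- 8 U - 2 f\right) - f = - 8 U - 3 f$)
$\left(-20\right) \left(-34\right) q{\left(-3,5 \right)} = \left(-20\right) \left(-34\right) \left(\left(-8\right) \left(-3\right) - 15\right) = 680 \left(24 - 15\right) = 680 \cdot 9 = 6120$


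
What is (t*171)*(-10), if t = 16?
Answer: -27360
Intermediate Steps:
(t*171)*(-10) = (16*171)*(-10) = 2736*(-10) = -27360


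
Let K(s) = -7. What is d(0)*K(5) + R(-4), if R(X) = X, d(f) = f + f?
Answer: -4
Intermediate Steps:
d(f) = 2*f
d(0)*K(5) + R(-4) = (2*0)*(-7) - 4 = 0*(-7) - 4 = 0 - 4 = -4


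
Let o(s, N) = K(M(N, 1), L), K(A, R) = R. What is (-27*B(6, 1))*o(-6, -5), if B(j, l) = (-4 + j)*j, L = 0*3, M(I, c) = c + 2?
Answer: 0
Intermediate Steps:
M(I, c) = 2 + c
L = 0
o(s, N) = 0
B(j, l) = j*(-4 + j)
(-27*B(6, 1))*o(-6, -5) = -162*(-4 + 6)*0 = -162*2*0 = -27*12*0 = -324*0 = 0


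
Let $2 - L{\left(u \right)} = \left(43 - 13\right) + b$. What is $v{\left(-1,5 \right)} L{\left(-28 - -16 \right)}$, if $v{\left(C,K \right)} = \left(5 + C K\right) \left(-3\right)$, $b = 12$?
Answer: $0$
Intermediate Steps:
$v{\left(C,K \right)} = -15 - 3 C K$
$L{\left(u \right)} = -40$ ($L{\left(u \right)} = 2 - \left(\left(43 - 13\right) + 12\right) = 2 - \left(30 + 12\right) = 2 - 42 = -40$)
$v{\left(-1,5 \right)} L{\left(-28 - -16 \right)} = \left(-15 - \left(-3\right) 5\right) \left(-40\right) = \left(-15 + 15\right) \left(-40\right) = 0 \left(-40\right) = 0$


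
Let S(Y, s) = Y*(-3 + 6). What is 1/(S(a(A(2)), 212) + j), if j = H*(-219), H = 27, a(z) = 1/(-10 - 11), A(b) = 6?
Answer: -7/41392 ≈ -0.00016911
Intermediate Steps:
a(z) = -1/21 (a(z) = 1/(-21) = -1/21)
S(Y, s) = 3*Y (S(Y, s) = Y*3 = 3*Y)
j = -5913 (j = 27*(-219) = -5913)
1/(S(a(A(2)), 212) + j) = 1/(3*(-1/21) - 5913) = 1/(-⅐ - 5913) = 1/(-41392/7) = -7/41392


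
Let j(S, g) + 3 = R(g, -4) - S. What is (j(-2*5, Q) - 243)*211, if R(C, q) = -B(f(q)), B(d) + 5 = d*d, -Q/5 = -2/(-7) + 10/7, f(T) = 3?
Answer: -50640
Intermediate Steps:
Q = -60/7 (Q = -5*(-2/(-7) + 10/7) = -5*(-2*(-⅐) + 10*(⅐)) = -5*(2/7 + 10/7) = -5*12/7 = -60/7 ≈ -8.5714)
B(d) = -5 + d² (B(d) = -5 + d*d = -5 + d²)
R(C, q) = -4 (R(C, q) = -(-5 + 3²) = -(-5 + 9) = -1*4 = -4)
j(S, g) = -7 - S (j(S, g) = -3 + (-4 - S) = -7 - S)
(j(-2*5, Q) - 243)*211 = ((-7 - (-2)*5) - 243)*211 = ((-7 - 1*(-10)) - 243)*211 = ((-7 + 10) - 243)*211 = (3 - 243)*211 = -240*211 = -50640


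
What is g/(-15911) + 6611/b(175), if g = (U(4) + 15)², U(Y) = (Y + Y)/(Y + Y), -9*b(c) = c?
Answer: -135247627/397775 ≈ -340.01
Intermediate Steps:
b(c) = -c/9
U(Y) = 1 (U(Y) = (2*Y)/((2*Y)) = (2*Y)*(1/(2*Y)) = 1)
g = 256 (g = (1 + 15)² = 16² = 256)
g/(-15911) + 6611/b(175) = 256/(-15911) + 6611/((-⅑*175)) = 256*(-1/15911) + 6611/(-175/9) = -256/15911 + 6611*(-9/175) = -256/15911 - 59499/175 = -135247627/397775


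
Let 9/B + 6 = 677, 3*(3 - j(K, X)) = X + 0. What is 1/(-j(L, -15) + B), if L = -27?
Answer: -671/5359 ≈ -0.12521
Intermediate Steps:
j(K, X) = 3 - X/3 (j(K, X) = 3 - (X + 0)/3 = 3 - X/3)
B = 9/671 (B = 9/(-6 + 677) = 9/671 ≈ 0.013413)
1/(-j(L, -15) + B) = 1/(-(3 - ⅓*(-15)) + 9/671) = 1/(-(3 + 5) + 9/671) = 1/(-1*8 + 9/671) = 1/(-8 + 9/671) = 1/(-5359/671) = -671/5359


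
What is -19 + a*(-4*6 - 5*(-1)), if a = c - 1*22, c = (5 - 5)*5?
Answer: 399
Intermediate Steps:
c = 0 (c = 0*5 = 0)
a = -22 (a = 0 - 1*22 = 0 - 22 = -22)
-19 + a*(-4*6 - 5*(-1)) = -19 - 22*(-4*6 - 5*(-1)) = -19 - 22*(-24 + 5) = -19 - 22*(-19) = -19 + 418 = 399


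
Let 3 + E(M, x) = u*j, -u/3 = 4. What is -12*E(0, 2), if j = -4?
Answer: -540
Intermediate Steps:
u = -12 (u = -3*4 = -12)
E(M, x) = 45 (E(M, x) = -3 - 12*(-4) = -3 + 48 = 45)
-12*E(0, 2) = -12*45 = -540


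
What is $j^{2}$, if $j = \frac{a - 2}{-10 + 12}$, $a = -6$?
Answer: $16$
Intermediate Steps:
$j = -4$ ($j = \frac{-6 - 2}{-10 + 12} = - \frac{8}{2} = \left(-8\right) \frac{1}{2} = -4$)
$j^{2} = \left(-4\right)^{2} = 16$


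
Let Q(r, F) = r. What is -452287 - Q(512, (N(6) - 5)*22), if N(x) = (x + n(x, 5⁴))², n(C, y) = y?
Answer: -452799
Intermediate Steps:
N(x) = (625 + x)² (N(x) = (x + 5⁴)² = (x + 625)² = (625 + x)²)
-452287 - Q(512, (N(6) - 5)*22) = -452287 - 1*512 = -452287 - 512 = -452799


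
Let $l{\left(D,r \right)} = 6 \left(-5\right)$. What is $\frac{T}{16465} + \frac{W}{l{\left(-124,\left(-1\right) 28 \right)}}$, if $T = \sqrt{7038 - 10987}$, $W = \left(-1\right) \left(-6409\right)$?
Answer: $- \frac{6409}{30} + \frac{i \sqrt{3949}}{16465} \approx -213.63 + 0.0038166 i$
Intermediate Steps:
$W = 6409$
$l{\left(D,r \right)} = -30$
$T = i \sqrt{3949}$ ($T = \sqrt{-3949} = i \sqrt{3949} \approx 62.841 i$)
$\frac{T}{16465} + \frac{W}{l{\left(-124,\left(-1\right) 28 \right)}} = \frac{i \sqrt{3949}}{16465} + \frac{6409}{-30} = i \sqrt{3949} \cdot \frac{1}{16465} + 6409 \left(- \frac{1}{30}\right) = \frac{i \sqrt{3949}}{16465} - \frac{6409}{30} = - \frac{6409}{30} + \frac{i \sqrt{3949}}{16465}$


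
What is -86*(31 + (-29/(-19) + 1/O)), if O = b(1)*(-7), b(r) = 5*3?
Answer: -5578906/1995 ≈ -2796.4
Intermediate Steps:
b(r) = 15
O = -105 (O = 15*(-7) = -105)
-86*(31 + (-29/(-19) + 1/O)) = -86*(31 + (-29/(-19) + 1/(-105))) = -86*(31 + (-29*(-1/19) + 1*(-1/105))) = -86*(31 + (29/19 - 1/105)) = -86*(31 + 3026/1995) = -86*64871/1995 = -5578906/1995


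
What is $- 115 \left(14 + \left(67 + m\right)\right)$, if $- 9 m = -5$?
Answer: $- \frac{84410}{9} \approx -9378.9$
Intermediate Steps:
$m = \frac{5}{9}$ ($m = \left(- \frac{1}{9}\right) \left(-5\right) = \frac{5}{9} \approx 0.55556$)
$- 115 \left(14 + \left(67 + m\right)\right) = - 115 \left(14 + \left(67 + \frac{5}{9}\right)\right) = - 115 \left(14 + \frac{608}{9}\right) = \left(-115\right) \frac{734}{9} = - \frac{84410}{9}$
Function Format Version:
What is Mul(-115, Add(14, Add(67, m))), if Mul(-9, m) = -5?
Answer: Rational(-84410, 9) ≈ -9378.9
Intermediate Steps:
m = Rational(5, 9) (m = Mul(Rational(-1, 9), -5) = Rational(5, 9) ≈ 0.55556)
Mul(-115, Add(14, Add(67, m))) = Mul(-115, Add(14, Add(67, Rational(5, 9)))) = Mul(-115, Add(14, Rational(608, 9))) = Mul(-115, Rational(734, 9)) = Rational(-84410, 9)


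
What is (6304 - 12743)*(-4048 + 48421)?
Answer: -285717747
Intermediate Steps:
(6304 - 12743)*(-4048 + 48421) = -6439*44373 = -285717747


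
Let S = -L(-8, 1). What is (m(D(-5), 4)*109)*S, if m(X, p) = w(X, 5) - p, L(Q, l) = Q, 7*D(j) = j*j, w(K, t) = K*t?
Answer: 84584/7 ≈ 12083.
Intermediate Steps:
D(j) = j**2/7 (D(j) = (j*j)/7 = j**2/7)
m(X, p) = -p + 5*X (m(X, p) = X*5 - p = 5*X - p = -p + 5*X)
S = 8 (S = -1*(-8) = 8)
(m(D(-5), 4)*109)*S = ((-1*4 + 5*((1/7)*(-5)**2))*109)*8 = ((-4 + 5*((1/7)*25))*109)*8 = ((-4 + 5*(25/7))*109)*8 = ((-4 + 125/7)*109)*8 = ((97/7)*109)*8 = (10573/7)*8 = 84584/7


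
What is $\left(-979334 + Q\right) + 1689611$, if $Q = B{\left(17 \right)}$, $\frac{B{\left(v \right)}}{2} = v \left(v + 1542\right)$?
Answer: $763283$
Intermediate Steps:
$B{\left(v \right)} = 2 v \left(1542 + v\right)$ ($B{\left(v \right)} = 2 v \left(v + 1542\right) = 2 v \left(1542 + v\right)$)
$Q = 53006$ ($Q = 2 \cdot 17 \left(1542 + 17\right) = 2 \cdot 17 \cdot 1559 = 53006$)
$\left(-979334 + Q\right) + 1689611 = \left(-979334 + 53006\right) + 1689611 = -926328 + 1689611 = 763283$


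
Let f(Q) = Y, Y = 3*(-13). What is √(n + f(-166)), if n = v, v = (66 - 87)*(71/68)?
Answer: I*√70431/34 ≈ 7.8055*I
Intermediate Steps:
Y = -39
f(Q) = -39
v = -1491/68 ≈ -21.926
n = -1491/68 ≈ -21.926
√(n + f(-166)) = √(-1491/68 - 39) = √(-4143/68) = I*√70431/34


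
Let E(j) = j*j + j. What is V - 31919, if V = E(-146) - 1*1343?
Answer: -12092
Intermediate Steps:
E(j) = j + j² (E(j) = j² + j = j + j²)
V = 19827 (V = -146*(1 - 146) - 1*1343 = -146*(-145) - 1343 = 21170 - 1343 = 19827)
V - 31919 = 19827 - 31919 = -12092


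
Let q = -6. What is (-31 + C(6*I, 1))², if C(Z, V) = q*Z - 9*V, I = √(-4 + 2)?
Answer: -992 + 2880*I*√2 ≈ -992.0 + 4072.9*I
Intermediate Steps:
I = I*√2 (I = √(-2) = I*√2 ≈ 1.4142*I)
C(Z, V) = -9*V - 6*Z (C(Z, V) = -6*Z - 9*V = -9*V - 6*Z)
(-31 + C(6*I, 1))² = (-31 + (-9*1 - 36*I*√2))² = (-31 + (-9 - 36*I*√2))² = (-40 - 36*I*√2)²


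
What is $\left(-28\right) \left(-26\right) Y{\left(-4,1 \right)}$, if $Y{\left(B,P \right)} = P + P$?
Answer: $1456$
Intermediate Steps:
$Y{\left(B,P \right)} = 2 P$
$\left(-28\right) \left(-26\right) Y{\left(-4,1 \right)} = \left(-28\right) \left(-26\right) 2 \cdot 1 = 728 \cdot 2 = 1456$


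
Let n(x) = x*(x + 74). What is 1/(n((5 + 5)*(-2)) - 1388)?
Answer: -1/2468 ≈ -0.00040519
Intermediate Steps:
n(x) = x*(74 + x)
1/(n((5 + 5)*(-2)) - 1388) = 1/(((5 + 5)*(-2))*(74 + (5 + 5)*(-2)) - 1388) = 1/((10*(-2))*(74 + 10*(-2)) - 1388) = 1/(-20*(74 - 20) - 1388) = 1/(-20*54 - 1388) = 1/(-1080 - 1388) = 1/(-2468) = -1/2468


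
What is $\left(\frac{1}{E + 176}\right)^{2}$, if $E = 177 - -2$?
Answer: $\frac{1}{126025} \approx 7.9349 \cdot 10^{-6}$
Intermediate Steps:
$E = 179$ ($E = 177 + 2 = 179$)
$\left(\frac{1}{E + 176}\right)^{2} = \left(\frac{1}{179 + 176}\right)^{2} = \left(\frac{1}{355}\right)^{2} = \frac{1}{126025}$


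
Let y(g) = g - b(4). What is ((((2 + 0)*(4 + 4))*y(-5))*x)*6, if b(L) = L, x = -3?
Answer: 2592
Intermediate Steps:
y(g) = -4 + g (y(g) = g - 1*4 = g - 4 = -4 + g)
((((2 + 0)*(4 + 4))*y(-5))*x)*6 = ((((2 + 0)*(4 + 4))*(-4 - 5))*(-3))*6 = (((2*8)*(-9))*(-3))*6 = ((16*(-9))*(-3))*6 = -144*(-3)*6 = 432*6 = 2592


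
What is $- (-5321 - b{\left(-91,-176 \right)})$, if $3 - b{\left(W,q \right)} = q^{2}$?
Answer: $-25652$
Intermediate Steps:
$b{\left(W,q \right)} = 3 - q^{2}$
$- (-5321 - b{\left(-91,-176 \right)}) = - (-5321 - \left(3 - \left(-176\right)^{2}\right)) = - (-5321 - \left(3 - 30976\right)) = - (-5321 - -30973) = - (-5321 + 30973) = \left(-1\right) 25652 = -25652$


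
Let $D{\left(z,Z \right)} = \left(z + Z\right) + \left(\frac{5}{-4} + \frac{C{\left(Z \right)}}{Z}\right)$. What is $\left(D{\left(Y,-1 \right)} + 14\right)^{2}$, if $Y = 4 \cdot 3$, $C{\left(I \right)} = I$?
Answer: $\frac{9801}{16} \approx 612.56$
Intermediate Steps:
$Y = 12$
$D{\left(z,Z \right)} = - \frac{1}{4} + Z + z$ ($D{\left(z,Z \right)} = \left(z + Z\right) + \left(\frac{5}{-4} + \frac{Z}{Z}\right) = \left(Z + z\right) + \left(5 \left(- \frac{1}{4}\right) + 1\right) = \left(Z + z\right) + \left(- \frac{5}{4} + 1\right) = \left(Z + z\right) - \frac{1}{4} = - \frac{1}{4} + Z + z$)
$\left(D{\left(Y,-1 \right)} + 14\right)^{2} = \left(\left(- \frac{1}{4} - 1 + 12\right) + 14\right)^{2} = \left(\frac{43}{4} + 14\right)^{2} = \left(\frac{99}{4}\right)^{2} = \frac{9801}{16}$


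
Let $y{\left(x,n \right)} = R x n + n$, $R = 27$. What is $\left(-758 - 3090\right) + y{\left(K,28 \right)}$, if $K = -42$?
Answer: $-35572$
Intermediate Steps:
$y{\left(x,n \right)} = n + 27 n x$ ($y{\left(x,n \right)} = 27 x n + n = 27 n x + n = n + 27 n x$)
$\left(-758 - 3090\right) + y{\left(K,28 \right)} = \left(-758 - 3090\right) + 28 \left(1 + 27 \left(-42\right)\right) = -3848 + 28 \left(1 - 1134\right) = -3848 + 28 \left(-1133\right) = -3848 - 31724 = -35572$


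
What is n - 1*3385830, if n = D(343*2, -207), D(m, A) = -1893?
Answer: -3387723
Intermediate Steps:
n = -1893
n - 1*3385830 = -1893 - 1*3385830 = -1893 - 3385830 = -3387723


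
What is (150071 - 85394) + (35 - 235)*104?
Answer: 43877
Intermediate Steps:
(150071 - 85394) + (35 - 235)*104 = 64677 - 200*104 = 64677 - 20800 = 43877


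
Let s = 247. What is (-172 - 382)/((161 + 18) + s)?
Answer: -277/213 ≈ -1.3005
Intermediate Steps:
(-172 - 382)/((161 + 18) + s) = (-172 - 382)/((161 + 18) + 247) = -554/(179 + 247) = -554/426 = -554*1/426 = -277/213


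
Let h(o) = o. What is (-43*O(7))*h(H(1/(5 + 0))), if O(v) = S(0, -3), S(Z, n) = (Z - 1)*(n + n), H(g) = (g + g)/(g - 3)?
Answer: 258/7 ≈ 36.857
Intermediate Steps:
H(g) = 2*g/(-3 + g) (H(g) = (2*g)/(-3 + g) = 2*g/(-3 + g))
S(Z, n) = 2*n*(-1 + Z) (S(Z, n) = (-1 + Z)*(2*n) = 2*n*(-1 + Z))
O(v) = 6 (O(v) = 2*(-3)*(-1 + 0) = 2*(-3)*(-1) = 6)
(-43*O(7))*h(H(1/(5 + 0))) = (-43*6)*(2/((5 + 0)*(-3 + 1/(5 + 0)))) = -516/(5*(-3 + 1/5)) = -516/(5*(-14/5)) = -516*(-5)/(5*14) = -258*(-1/7) = 258/7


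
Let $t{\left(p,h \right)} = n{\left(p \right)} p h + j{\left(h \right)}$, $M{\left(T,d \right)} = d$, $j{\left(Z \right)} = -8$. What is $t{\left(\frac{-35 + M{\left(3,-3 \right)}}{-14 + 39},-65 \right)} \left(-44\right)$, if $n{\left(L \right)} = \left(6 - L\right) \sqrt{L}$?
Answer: $352 - \frac{4086368 i \sqrt{38}}{625} \approx 352.0 - 40304.0 i$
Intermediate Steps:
$n{\left(L \right)} = \sqrt{L} \left(6 - L\right)$
$t{\left(p,h \right)} = -8 + h p^{\frac{3}{2}} \left(6 - p\right)$ ($t{\left(p,h \right)} = \sqrt{p} \left(6 - p\right) p h - 8 = p^{\frac{3}{2}} \left(6 - p\right) h - 8 = h p^{\frac{3}{2}} \left(6 - p\right) - 8 = -8 + h p^{\frac{3}{2}} \left(6 - p\right)$)
$t{\left(\frac{-35 + M{\left(3,-3 \right)}}{-14 + 39},-65 \right)} \left(-44\right) = \left(-8 - - 65 \left(\frac{-35 - 3}{-14 + 39}\right)^{\frac{3}{2}} \left(-6 + \frac{-35 - 3}{-14 + 39}\right)\right) \left(-44\right) = \left(-8 - - 65 \left(- \frac{38}{25}\right)^{\frac{3}{2}} \left(-6 - \frac{38}{25}\right)\right) \left(-44\right) = \left(-8 - \left(-65\right) \left(- \frac{38 i \sqrt{38}}{125}\right) \left(- \frac{188}{25}\right)\right) \left(-44\right) = \left(-8 + \frac{92872 i \sqrt{38}}{625}\right) \left(-44\right) = 352 - \frac{4086368 i \sqrt{38}}{625}$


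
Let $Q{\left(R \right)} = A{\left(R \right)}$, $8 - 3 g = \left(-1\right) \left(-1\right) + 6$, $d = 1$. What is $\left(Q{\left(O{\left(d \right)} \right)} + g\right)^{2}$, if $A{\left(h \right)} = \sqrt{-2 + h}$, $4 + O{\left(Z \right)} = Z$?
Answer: $- \frac{44}{9} + \frac{2 i \sqrt{5}}{3} \approx -4.8889 + 1.4907 i$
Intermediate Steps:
$O{\left(Z \right)} = -4 + Z$
$g = \frac{1}{3}$ ($g = \frac{8}{3} - \frac{\left(-1\right) \left(-1\right) + 6}{3} = \frac{8}{3} - \frac{1 + 6}{3} = \frac{8}{3} - \frac{7}{3} = \frac{1}{3} \approx 0.33333$)
$Q{\left(R \right)} = \sqrt{-2 + R}$
$\left(Q{\left(O{\left(d \right)} \right)} + g\right)^{2} = \left(\sqrt{-2 + \left(-4 + 1\right)} + \frac{1}{3}\right)^{2} = \left(\sqrt{-2 - 3} + \frac{1}{3}\right)^{2} = \left(\sqrt{-5} + \frac{1}{3}\right)^{2} = \left(i \sqrt{5} + \frac{1}{3}\right)^{2} = \left(\frac{1}{3} + i \sqrt{5}\right)^{2}$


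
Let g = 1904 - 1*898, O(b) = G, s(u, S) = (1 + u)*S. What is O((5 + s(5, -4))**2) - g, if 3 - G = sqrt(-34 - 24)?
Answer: -1003 - I*sqrt(58) ≈ -1003.0 - 7.6158*I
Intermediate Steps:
s(u, S) = S*(1 + u)
G = 3 - I*sqrt(58) (G = 3 - sqrt(-34 - 24) = 3 - sqrt(-58) = 3 - I*sqrt(58) ≈ 3.0 - 7.6158*I)
O(b) = 3 - I*sqrt(58)
g = 1006 (g = 1904 - 898 = 1006)
O((5 + s(5, -4))**2) - g = (3 - I*sqrt(58)) - 1*1006 = (3 - I*sqrt(58)) - 1006 = -1003 - I*sqrt(58)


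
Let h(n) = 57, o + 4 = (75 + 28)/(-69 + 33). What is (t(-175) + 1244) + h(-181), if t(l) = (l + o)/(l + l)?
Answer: 16399147/12600 ≈ 1301.5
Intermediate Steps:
o = -247/36 (o = -4 + (75 + 28)/(-69 + 33) = -4 + 103/(-36) = -4 + 103*(-1/36) = -4 - 103/36 = -247/36 ≈ -6.8611)
t(l) = (-247/36 + l)/(2*l) (t(l) = (l - 247/36)/(l + l) = (-247/36 + l)/((2*l)) = (-247/36 + l)*(1/(2*l)) = (-247/36 + l)/(2*l))
(t(-175) + 1244) + h(-181) = ((1/72)*(-247 + 36*(-175))/(-175) + 1244) + 57 = ((1/72)*(-1/175)*(-247 - 6300) + 1244) + 57 = ((1/72)*(-1/175)*(-6547) + 1244) + 57 = (6547/12600 + 1244) + 57 = 15680947/12600 + 57 = 16399147/12600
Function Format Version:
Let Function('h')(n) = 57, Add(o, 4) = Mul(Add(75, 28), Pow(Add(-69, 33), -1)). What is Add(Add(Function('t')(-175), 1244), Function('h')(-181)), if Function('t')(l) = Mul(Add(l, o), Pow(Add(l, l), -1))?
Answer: Rational(16399147, 12600) ≈ 1301.5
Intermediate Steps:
o = Rational(-247, 36) (o = Add(-4, Mul(Add(75, 28), Pow(Add(-69, 33), -1))) = Add(-4, Mul(103, Pow(-36, -1))) = Add(-4, Mul(103, Rational(-1, 36))) = Add(-4, Rational(-103, 36)) = Rational(-247, 36) ≈ -6.8611)
Function('t')(l) = Mul(Rational(1, 2), Pow(l, -1), Add(Rational(-247, 36), l)) (Function('t')(l) = Mul(Add(l, Rational(-247, 36)), Pow(Add(l, l), -1)) = Mul(Add(Rational(-247, 36), l), Pow(Mul(2, l), -1)) = Mul(Add(Rational(-247, 36), l), Mul(Rational(1, 2), Pow(l, -1))) = Mul(Rational(1, 2), Pow(l, -1), Add(Rational(-247, 36), l)))
Add(Add(Function('t')(-175), 1244), Function('h')(-181)) = Add(Add(Mul(Rational(1, 72), Pow(-175, -1), Add(-247, Mul(36, -175))), 1244), 57) = Add(Add(Mul(Rational(1, 72), Rational(-1, 175), Add(-247, -6300)), 1244), 57) = Add(Add(Mul(Rational(1, 72), Rational(-1, 175), -6547), 1244), 57) = Add(Add(Rational(6547, 12600), 1244), 57) = Add(Rational(15680947, 12600), 57) = Rational(16399147, 12600)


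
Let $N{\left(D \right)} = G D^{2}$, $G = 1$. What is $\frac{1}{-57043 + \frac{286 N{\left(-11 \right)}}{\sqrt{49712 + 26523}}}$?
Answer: $- \frac{4348673105}{248060162353279} - \frac{34606 \sqrt{76235}}{248060162353279} \approx -1.7569 \cdot 10^{-5}$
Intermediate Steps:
$N{\left(D \right)} = D^{2}$ ($N{\left(D \right)} = 1 D^{2} = D^{2}$)
$\frac{1}{-57043 + \frac{286 N{\left(-11 \right)}}{\sqrt{49712 + 26523}}} = \frac{1}{-57043 + \frac{286 \left(-11\right)^{2}}{\sqrt{49712 + 26523}}} = \frac{1}{-57043 + \frac{286 \cdot 121}{\sqrt{76235}}} = \frac{1}{-57043 + 34606 \frac{\sqrt{76235}}{76235}} = \frac{1}{-57043 + \frac{34606 \sqrt{76235}}{76235}}$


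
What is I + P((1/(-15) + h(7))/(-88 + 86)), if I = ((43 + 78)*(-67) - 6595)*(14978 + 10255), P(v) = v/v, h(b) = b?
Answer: -370975565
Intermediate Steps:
P(v) = 1
I = -370975566 (I = (121*(-67) - 6595)*25233 = (-8107 - 6595)*25233 = -14702*25233 = -370975566)
I + P((1/(-15) + h(7))/(-88 + 86)) = -370975566 + 1 = -370975565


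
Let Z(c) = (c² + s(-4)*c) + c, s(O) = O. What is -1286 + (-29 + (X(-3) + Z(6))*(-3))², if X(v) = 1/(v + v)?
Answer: 22081/4 ≈ 5520.3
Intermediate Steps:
X(v) = 1/(2*v)
Z(c) = c² - 3*c (Z(c) = (c² - 4*c) + c = c² - 3*c)
-1286 + (-29 + (X(-3) + Z(6))*(-3))² = -1286 + (-29 + ((½)/(-3) + 6*(-3 + 6))*(-3))² = -1286 + (-29 + ((½)*(-⅓) + 6*3)*(-3))² = -1286 + (-29 + (-⅙ + 18)*(-3))² = -1286 + (-29 + (107/6)*(-3))² = -1286 + (-29 - 107/2)² = -1286 + (-165/2)² = -1286 + 27225/4 = 22081/4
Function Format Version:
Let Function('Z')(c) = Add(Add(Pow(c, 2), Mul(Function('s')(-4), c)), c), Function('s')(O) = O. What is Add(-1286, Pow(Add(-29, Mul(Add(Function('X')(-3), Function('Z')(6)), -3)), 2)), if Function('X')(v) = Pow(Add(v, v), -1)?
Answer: Rational(22081, 4) ≈ 5520.3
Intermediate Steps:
Function('X')(v) = Mul(Rational(1, 2), Pow(v, -1)) (Function('X')(v) = Pow(Mul(2, v), -1) = Mul(Rational(1, 2), Pow(v, -1)))
Function('Z')(c) = Add(Pow(c, 2), Mul(-3, c)) (Function('Z')(c) = Add(Add(Pow(c, 2), Mul(-4, c)), c) = Add(Pow(c, 2), Mul(-3, c)))
Add(-1286, Pow(Add(-29, Mul(Add(Function('X')(-3), Function('Z')(6)), -3)), 2)) = Add(-1286, Pow(Add(-29, Mul(Add(Mul(Rational(1, 2), Pow(-3, -1)), Mul(6, Add(-3, 6))), -3)), 2)) = Add(-1286, Pow(Add(-29, Mul(Add(Mul(Rational(1, 2), Rational(-1, 3)), Mul(6, 3)), -3)), 2)) = Add(-1286, Pow(Add(-29, Mul(Add(Rational(-1, 6), 18), -3)), 2)) = Add(-1286, Pow(Add(-29, Mul(Rational(107, 6), -3)), 2)) = Add(-1286, Pow(Add(-29, Rational(-107, 2)), 2)) = Add(-1286, Pow(Rational(-165, 2), 2)) = Add(-1286, Rational(27225, 4)) = Rational(22081, 4)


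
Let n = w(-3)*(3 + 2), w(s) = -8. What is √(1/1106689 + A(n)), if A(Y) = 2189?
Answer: 3*√297888981013662/1106689 ≈ 46.787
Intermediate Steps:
n = -40 (n = -8*(3 + 2) = -8*5 = -40)
√(1/1106689 + A(n)) = √(1/1106689 + 2189) = √(2422542222/1106689) = 3*√297888981013662/1106689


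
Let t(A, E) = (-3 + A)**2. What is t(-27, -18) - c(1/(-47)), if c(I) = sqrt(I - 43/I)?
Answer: 900 - 3*sqrt(496038)/47 ≈ 855.04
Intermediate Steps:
t(-27, -18) - c(1/(-47)) = (-3 - 27)**2 - sqrt(1/(-47) - 43/(1/(-47))) = (-30)**2 - sqrt(-1/47 - 43/(-1/47)) = 900 - sqrt(-1/47 - 43*(-47)) = 900 - sqrt(-1/47 + 2021) = 900 - sqrt(94986/47) = 900 - 3*sqrt(496038)/47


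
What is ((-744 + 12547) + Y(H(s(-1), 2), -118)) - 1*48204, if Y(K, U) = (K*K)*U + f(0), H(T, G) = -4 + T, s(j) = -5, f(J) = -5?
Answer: -45964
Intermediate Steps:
Y(K, U) = -5 + U*K² (Y(K, U) = (K*K)*U - 5 = K²*U - 5 = U*K² - 5 = -5 + U*K²)
((-744 + 12547) + Y(H(s(-1), 2), -118)) - 1*48204 = ((-744 + 12547) + (-5 - 118*(-4 - 5)²)) - 1*48204 = (11803 + (-5 - 118*(-9)²)) - 48204 = (11803 + (-5 - 118*81)) - 48204 = (11803 + (-5 - 9558)) - 48204 = (11803 - 9563) - 48204 = 2240 - 48204 = -45964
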